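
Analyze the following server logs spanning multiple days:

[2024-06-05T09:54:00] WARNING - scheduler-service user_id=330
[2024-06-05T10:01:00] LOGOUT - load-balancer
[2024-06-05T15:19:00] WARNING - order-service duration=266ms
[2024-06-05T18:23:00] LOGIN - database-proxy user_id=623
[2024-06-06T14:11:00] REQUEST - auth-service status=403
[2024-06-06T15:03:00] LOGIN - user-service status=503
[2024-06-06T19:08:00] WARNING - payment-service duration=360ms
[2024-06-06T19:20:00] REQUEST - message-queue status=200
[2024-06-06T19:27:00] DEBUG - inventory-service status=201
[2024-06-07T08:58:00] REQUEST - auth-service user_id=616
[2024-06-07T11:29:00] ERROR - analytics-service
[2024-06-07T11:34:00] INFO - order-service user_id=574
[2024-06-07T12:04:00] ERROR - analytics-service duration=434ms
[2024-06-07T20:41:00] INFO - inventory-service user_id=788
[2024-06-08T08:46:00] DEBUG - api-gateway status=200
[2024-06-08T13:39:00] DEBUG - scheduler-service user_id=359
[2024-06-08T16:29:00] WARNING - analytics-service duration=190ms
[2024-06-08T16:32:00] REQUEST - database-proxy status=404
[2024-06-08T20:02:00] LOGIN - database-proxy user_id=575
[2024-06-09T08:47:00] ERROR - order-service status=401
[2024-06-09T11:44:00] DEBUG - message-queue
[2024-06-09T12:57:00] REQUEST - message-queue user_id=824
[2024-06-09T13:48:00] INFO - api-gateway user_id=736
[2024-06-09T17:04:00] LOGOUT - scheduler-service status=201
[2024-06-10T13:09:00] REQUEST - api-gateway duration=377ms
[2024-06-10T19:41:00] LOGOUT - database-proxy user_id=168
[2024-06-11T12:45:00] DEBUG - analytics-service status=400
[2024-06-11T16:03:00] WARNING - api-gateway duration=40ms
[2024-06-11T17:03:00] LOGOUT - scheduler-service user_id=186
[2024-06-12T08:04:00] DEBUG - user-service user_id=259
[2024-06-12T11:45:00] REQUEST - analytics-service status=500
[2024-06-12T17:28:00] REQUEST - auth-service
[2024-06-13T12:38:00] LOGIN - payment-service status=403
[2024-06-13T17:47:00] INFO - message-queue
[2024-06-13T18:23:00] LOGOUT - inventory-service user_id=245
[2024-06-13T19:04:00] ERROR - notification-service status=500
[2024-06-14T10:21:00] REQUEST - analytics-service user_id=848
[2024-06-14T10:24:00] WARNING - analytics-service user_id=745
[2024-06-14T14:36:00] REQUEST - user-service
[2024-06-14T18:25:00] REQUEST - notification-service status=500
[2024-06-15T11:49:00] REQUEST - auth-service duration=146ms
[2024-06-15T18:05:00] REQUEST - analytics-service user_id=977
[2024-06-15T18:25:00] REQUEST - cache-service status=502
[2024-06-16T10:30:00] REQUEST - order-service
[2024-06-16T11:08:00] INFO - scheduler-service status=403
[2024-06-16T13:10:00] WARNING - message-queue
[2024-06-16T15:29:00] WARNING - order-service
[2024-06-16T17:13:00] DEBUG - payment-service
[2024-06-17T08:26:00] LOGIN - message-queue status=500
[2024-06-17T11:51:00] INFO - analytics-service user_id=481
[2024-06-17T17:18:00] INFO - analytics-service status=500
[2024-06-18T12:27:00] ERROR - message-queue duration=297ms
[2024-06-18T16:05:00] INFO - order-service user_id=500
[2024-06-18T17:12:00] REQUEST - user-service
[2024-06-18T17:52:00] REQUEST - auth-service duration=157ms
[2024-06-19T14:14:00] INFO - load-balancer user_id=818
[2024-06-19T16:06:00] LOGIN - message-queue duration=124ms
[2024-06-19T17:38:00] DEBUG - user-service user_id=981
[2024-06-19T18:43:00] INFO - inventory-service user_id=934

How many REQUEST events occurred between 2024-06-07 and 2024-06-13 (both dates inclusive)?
6

To filter by date range:

1. Date range: 2024-06-07 through 2024-06-13, both dates inclusive
2. Filter for REQUEST events whose date falls in this range
3. Count matching events: 6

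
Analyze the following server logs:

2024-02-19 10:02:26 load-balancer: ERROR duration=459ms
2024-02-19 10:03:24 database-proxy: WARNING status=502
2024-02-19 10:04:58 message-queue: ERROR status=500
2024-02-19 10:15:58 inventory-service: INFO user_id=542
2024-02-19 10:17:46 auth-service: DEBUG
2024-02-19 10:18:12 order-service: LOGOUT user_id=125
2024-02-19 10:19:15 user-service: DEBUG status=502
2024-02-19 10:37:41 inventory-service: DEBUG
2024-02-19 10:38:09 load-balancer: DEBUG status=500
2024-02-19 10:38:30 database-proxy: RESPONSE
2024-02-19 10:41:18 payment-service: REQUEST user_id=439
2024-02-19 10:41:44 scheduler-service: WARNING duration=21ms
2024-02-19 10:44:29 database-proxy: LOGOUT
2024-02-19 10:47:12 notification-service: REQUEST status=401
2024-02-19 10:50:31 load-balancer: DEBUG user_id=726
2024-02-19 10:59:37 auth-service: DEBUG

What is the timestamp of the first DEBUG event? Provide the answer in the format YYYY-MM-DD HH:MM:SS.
2024-02-19 10:17:46

To find the first event:

1. Filter for all DEBUG events
2. Sort by timestamp
3. Select the first one
4. Timestamp: 2024-02-19 10:17:46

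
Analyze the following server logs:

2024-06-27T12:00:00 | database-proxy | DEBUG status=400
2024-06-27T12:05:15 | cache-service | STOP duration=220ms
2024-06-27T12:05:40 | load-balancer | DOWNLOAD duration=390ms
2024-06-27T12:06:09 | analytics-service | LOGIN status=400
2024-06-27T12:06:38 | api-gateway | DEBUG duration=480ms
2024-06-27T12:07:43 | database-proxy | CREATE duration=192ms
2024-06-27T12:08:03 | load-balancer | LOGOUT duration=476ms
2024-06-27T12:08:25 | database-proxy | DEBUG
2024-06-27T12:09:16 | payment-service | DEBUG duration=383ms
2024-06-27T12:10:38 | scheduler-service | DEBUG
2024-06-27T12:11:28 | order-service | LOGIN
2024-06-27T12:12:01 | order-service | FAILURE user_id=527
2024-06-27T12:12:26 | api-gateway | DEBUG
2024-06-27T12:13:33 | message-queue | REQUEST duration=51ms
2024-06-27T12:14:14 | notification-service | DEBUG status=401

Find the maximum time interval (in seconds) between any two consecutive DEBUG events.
398

To find the longest gap:

1. Extract all DEBUG events in chronological order
2. Calculate time differences between consecutive events
3. Find the maximum difference
4. Longest gap: 398 seconds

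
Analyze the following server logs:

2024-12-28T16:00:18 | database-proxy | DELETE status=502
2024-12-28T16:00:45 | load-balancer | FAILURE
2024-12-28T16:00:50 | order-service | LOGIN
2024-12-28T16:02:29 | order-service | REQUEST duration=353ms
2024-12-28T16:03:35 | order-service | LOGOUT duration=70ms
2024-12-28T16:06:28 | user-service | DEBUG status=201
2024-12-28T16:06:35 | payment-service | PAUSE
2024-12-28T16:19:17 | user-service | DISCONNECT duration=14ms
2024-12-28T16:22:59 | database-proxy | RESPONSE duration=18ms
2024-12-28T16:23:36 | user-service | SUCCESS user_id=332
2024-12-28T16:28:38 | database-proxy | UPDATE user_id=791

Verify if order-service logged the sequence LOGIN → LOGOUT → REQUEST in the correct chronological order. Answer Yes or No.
No

To verify sequence order:

1. Find all events in sequence LOGIN → LOGOUT → REQUEST for order-service
2. Extract their timestamps
3. Check if timestamps are in ascending order
4. Result: No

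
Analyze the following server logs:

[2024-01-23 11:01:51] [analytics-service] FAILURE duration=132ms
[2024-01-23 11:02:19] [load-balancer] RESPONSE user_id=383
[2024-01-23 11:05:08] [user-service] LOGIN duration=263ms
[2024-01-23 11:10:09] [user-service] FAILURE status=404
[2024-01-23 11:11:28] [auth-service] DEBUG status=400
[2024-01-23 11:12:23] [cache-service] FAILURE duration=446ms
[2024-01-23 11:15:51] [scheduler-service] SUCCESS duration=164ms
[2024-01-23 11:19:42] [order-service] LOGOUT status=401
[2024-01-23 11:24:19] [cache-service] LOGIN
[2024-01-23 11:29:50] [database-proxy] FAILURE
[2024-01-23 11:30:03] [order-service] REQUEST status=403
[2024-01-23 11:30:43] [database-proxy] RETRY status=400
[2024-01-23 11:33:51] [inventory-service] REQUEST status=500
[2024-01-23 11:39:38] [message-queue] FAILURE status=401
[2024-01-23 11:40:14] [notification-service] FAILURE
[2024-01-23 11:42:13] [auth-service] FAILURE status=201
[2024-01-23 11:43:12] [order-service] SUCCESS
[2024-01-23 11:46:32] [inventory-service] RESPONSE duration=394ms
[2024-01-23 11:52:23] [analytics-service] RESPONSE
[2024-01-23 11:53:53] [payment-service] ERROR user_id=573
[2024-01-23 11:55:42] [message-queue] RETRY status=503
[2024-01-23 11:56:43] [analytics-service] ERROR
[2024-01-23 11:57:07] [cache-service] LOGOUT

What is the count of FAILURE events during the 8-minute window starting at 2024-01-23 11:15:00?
0

To count events in the time window:

1. Window boundaries: 2024-01-23 11:15:00 to 2024-01-23 11:23:00
2. Filter for FAILURE events within this window
3. Count matching events: 0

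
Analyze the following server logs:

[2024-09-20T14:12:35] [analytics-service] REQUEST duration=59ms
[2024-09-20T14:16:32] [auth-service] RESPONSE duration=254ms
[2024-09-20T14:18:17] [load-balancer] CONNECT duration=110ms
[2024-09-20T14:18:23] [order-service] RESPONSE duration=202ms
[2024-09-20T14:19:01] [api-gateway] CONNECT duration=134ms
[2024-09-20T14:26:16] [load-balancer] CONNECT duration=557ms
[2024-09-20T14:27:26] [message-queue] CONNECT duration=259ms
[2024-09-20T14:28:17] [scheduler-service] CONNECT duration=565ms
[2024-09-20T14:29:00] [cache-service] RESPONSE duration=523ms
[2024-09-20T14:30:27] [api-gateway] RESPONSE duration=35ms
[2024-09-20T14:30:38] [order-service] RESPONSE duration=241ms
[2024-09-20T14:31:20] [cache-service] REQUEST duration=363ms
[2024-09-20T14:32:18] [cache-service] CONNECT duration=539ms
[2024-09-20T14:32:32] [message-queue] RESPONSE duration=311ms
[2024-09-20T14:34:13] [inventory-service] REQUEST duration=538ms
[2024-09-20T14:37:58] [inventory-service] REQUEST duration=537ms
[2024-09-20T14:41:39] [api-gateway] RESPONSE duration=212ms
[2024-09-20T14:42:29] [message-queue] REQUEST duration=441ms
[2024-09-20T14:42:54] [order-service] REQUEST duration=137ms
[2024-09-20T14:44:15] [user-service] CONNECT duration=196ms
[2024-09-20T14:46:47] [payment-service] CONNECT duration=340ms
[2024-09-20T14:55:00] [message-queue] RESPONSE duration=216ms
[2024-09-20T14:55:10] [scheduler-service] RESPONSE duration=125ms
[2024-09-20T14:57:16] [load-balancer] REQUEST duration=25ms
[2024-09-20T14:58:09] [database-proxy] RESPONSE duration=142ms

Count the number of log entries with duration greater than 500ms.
6

To count timeouts:

1. Threshold: 500ms
2. Extract duration from each log entry
3. Count entries where duration > 500
4. Timeout count: 6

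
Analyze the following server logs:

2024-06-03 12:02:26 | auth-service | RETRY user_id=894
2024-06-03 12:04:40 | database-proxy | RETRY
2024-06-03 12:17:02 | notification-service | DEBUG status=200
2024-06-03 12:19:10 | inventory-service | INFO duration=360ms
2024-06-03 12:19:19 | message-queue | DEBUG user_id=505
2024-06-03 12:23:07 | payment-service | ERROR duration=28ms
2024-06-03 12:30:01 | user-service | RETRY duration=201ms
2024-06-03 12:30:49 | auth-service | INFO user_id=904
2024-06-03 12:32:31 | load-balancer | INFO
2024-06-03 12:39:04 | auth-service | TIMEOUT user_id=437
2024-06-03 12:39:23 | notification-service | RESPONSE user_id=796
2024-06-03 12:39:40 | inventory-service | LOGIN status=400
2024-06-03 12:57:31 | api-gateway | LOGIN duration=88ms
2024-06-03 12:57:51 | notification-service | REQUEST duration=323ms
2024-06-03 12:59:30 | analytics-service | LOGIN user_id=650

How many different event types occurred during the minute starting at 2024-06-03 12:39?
3

To count unique event types:

1. Filter events in the minute starting at 2024-06-03 12:39
2. Extract event types from matching entries
3. Count unique types: 3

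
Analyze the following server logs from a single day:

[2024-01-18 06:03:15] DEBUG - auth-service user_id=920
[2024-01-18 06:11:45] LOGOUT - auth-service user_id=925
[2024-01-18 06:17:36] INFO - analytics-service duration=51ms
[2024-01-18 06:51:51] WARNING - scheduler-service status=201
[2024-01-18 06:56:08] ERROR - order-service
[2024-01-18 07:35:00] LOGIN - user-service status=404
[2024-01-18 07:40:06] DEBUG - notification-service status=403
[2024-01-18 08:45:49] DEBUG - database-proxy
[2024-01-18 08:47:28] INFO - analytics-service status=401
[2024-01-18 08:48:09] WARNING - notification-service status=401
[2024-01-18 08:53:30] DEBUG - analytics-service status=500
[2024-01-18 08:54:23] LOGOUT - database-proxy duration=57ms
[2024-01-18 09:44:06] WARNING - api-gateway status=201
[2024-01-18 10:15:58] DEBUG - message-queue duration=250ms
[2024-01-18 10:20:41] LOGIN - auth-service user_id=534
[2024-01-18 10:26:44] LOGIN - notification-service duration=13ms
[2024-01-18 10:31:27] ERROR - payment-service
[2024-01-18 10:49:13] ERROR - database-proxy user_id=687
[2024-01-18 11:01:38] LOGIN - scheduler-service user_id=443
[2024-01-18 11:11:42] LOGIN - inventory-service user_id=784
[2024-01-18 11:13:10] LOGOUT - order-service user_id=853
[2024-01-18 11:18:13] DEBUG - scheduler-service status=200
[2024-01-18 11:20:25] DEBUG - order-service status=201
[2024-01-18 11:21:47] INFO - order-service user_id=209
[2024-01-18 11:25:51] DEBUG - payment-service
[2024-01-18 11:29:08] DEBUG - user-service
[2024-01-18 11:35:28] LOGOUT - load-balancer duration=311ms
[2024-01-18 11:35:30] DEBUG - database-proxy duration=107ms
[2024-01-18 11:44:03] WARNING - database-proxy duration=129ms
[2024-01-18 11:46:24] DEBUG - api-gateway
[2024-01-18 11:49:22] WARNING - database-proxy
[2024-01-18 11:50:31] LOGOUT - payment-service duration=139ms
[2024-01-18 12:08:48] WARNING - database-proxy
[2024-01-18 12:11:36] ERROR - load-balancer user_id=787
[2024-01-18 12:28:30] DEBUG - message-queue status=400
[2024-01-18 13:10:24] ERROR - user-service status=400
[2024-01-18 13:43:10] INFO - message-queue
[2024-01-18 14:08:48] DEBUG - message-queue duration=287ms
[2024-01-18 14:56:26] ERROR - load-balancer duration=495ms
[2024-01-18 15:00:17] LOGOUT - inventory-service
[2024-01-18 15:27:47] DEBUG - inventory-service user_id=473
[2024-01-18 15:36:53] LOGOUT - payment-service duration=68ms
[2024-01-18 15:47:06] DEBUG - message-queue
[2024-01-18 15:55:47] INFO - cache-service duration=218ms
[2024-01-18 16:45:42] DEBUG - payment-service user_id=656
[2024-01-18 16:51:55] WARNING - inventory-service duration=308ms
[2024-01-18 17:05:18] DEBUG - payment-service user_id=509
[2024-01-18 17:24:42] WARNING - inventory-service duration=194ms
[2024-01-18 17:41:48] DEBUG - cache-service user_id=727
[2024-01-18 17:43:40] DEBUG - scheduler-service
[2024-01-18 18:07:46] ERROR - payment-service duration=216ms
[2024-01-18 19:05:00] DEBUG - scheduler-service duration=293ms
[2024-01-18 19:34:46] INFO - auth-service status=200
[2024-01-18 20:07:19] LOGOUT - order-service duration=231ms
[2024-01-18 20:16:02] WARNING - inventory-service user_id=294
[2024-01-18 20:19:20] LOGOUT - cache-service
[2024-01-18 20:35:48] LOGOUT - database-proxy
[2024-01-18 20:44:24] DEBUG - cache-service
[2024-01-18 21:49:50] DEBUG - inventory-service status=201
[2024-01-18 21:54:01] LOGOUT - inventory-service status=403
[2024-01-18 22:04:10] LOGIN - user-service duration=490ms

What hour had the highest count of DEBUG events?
11

To find the peak hour:

1. Group all DEBUG events by hour
2. Count events in each hour
3. Find hour with maximum count
4. Peak hour: 11 (with 6 events)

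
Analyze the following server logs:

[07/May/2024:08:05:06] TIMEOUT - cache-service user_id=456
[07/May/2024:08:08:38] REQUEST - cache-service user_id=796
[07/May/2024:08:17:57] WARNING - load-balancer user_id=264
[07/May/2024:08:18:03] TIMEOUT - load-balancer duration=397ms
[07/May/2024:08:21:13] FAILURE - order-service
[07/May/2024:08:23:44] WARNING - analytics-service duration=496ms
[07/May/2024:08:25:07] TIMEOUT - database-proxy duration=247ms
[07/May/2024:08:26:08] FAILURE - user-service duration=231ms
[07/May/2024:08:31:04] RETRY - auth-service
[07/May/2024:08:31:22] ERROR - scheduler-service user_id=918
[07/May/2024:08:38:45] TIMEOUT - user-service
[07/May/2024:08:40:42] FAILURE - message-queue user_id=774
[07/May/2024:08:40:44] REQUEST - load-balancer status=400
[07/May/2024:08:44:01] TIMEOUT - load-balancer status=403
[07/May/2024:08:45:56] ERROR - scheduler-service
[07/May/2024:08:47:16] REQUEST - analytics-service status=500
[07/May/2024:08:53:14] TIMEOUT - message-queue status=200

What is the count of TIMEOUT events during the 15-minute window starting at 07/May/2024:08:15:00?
2

To count events in the time window:

1. Window boundaries: 07/May/2024:08:15:00 to 07/May/2024:08:30:00
2. Filter for TIMEOUT events within this window
3. Count matching events: 2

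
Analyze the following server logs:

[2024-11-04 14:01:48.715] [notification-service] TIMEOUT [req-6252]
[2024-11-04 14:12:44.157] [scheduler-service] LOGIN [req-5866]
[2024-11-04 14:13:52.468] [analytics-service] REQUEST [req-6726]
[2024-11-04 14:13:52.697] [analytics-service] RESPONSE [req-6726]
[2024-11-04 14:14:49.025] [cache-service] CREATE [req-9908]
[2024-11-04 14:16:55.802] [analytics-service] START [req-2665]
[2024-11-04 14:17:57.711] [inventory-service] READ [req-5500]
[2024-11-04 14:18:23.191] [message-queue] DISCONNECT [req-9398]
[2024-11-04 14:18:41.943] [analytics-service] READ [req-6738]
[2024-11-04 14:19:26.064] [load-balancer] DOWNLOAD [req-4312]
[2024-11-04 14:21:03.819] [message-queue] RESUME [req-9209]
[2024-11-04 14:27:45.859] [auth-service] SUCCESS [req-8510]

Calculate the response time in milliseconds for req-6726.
229

To calculate latency:

1. Find REQUEST with id req-6726: 2024-11-04 14:13:52.468
2. Find RESPONSE with id req-6726: 2024-11-04 14:13:52.697
3. Latency: 2024-11-04 14:13:52.697 - 2024-11-04 14:13:52.468 = 229ms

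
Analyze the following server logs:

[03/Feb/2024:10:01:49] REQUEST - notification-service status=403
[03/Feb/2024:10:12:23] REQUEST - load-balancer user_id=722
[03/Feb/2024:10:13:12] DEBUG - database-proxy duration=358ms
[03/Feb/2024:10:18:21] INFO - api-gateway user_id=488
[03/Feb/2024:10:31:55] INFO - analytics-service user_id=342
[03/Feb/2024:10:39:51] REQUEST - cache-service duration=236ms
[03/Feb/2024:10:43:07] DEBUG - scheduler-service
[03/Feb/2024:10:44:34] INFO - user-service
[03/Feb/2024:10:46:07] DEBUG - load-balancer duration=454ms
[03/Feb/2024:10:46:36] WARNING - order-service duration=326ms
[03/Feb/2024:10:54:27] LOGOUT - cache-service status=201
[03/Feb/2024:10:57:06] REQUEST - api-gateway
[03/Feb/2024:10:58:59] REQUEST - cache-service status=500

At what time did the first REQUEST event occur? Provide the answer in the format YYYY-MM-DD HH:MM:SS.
2024-02-03 10:01:49

To find the first event:

1. Filter for all REQUEST events
2. Sort by timestamp
3. Select the first one
4. Timestamp: 2024-02-03 10:01:49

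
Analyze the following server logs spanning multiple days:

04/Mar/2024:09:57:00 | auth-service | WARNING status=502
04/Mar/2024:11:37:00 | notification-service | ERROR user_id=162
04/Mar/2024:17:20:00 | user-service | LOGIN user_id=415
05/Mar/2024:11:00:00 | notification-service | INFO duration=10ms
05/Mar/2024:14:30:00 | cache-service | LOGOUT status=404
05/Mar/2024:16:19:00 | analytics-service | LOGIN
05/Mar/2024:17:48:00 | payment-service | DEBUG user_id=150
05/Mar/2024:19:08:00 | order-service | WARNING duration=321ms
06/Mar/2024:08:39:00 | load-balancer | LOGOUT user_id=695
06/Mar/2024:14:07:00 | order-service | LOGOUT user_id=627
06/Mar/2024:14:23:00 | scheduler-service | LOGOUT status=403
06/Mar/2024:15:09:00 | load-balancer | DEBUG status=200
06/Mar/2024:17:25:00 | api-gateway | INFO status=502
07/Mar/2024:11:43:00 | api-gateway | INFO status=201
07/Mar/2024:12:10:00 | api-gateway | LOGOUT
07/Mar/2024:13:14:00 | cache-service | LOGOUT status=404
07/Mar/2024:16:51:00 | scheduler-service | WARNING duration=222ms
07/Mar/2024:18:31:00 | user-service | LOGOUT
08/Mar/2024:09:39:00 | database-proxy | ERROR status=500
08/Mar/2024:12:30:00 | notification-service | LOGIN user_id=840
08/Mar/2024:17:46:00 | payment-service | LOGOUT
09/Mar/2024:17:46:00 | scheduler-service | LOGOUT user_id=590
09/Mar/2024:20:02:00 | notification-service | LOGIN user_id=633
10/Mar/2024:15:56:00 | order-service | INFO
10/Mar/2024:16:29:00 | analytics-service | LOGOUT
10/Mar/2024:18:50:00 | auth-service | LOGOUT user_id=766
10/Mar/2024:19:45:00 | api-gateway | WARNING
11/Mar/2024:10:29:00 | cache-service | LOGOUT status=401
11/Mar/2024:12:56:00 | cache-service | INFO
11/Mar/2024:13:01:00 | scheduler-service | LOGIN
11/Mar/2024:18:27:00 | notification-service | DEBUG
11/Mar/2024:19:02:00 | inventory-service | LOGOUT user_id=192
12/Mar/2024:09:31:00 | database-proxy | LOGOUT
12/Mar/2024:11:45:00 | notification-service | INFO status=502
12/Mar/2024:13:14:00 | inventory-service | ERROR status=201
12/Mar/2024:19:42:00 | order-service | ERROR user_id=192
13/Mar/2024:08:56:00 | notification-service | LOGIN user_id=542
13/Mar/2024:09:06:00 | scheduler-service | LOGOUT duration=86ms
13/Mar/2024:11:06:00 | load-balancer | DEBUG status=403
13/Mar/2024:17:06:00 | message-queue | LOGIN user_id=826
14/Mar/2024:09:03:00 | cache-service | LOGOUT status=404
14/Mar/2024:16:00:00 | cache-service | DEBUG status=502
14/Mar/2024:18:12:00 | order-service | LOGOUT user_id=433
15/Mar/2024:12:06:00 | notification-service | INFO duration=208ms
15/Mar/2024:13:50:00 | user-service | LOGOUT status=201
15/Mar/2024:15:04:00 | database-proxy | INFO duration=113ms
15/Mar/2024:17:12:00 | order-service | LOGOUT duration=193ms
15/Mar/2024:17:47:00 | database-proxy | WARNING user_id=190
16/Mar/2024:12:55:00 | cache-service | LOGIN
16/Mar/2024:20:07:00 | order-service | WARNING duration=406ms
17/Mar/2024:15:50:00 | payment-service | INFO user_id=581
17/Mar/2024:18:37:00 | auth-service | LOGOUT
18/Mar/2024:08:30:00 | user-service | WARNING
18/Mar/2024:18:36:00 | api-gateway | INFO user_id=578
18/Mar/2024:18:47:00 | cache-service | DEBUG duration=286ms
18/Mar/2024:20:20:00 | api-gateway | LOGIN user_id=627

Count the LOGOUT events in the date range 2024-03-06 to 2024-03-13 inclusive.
14

To filter by date range:

1. Date range: 2024-03-06 through 2024-03-13, both dates inclusive
2. Filter for LOGOUT events whose date falls in this range
3. Count matching events: 14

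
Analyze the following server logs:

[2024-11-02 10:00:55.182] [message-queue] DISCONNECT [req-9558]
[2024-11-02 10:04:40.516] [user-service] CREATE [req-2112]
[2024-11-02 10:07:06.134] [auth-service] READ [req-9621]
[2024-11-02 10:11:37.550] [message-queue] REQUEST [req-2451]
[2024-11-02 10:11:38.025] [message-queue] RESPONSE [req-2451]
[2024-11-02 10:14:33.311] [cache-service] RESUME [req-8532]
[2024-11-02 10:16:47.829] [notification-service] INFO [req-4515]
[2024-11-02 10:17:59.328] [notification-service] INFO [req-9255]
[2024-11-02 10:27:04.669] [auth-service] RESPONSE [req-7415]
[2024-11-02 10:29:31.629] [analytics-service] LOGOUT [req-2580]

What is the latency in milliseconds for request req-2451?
475

To calculate latency:

1. Find REQUEST with id req-2451: 2024-11-02 10:11:37.550
2. Find RESPONSE with id req-2451: 2024-11-02 10:11:38.025
3. Latency: 2024-11-02 10:11:38.025 - 2024-11-02 10:11:37.550 = 475ms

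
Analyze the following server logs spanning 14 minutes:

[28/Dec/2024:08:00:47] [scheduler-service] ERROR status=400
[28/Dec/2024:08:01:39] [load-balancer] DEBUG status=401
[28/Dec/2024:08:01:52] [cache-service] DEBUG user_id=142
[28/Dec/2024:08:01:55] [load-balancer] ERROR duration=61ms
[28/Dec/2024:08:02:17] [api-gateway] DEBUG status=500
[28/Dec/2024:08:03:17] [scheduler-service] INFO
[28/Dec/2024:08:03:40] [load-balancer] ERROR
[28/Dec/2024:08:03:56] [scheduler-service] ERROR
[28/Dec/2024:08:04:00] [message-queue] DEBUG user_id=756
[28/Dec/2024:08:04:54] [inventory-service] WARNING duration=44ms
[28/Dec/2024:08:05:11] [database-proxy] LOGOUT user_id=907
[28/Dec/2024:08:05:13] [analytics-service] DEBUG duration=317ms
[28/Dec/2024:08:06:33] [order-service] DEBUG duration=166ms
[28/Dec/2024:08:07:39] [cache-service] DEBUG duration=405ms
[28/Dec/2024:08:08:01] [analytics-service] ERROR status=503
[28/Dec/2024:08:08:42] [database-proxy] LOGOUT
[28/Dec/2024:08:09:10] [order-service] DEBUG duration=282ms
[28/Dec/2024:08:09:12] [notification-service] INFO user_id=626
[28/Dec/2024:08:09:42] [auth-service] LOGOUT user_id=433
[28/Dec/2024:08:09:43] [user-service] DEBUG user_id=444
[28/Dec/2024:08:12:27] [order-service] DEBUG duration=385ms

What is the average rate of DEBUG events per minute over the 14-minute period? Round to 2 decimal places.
0.71

To calculate the rate:

1. Count total DEBUG events: 10
2. Total time period: 14 minutes
3. Rate = 10 / 14 = 0.71 events per minute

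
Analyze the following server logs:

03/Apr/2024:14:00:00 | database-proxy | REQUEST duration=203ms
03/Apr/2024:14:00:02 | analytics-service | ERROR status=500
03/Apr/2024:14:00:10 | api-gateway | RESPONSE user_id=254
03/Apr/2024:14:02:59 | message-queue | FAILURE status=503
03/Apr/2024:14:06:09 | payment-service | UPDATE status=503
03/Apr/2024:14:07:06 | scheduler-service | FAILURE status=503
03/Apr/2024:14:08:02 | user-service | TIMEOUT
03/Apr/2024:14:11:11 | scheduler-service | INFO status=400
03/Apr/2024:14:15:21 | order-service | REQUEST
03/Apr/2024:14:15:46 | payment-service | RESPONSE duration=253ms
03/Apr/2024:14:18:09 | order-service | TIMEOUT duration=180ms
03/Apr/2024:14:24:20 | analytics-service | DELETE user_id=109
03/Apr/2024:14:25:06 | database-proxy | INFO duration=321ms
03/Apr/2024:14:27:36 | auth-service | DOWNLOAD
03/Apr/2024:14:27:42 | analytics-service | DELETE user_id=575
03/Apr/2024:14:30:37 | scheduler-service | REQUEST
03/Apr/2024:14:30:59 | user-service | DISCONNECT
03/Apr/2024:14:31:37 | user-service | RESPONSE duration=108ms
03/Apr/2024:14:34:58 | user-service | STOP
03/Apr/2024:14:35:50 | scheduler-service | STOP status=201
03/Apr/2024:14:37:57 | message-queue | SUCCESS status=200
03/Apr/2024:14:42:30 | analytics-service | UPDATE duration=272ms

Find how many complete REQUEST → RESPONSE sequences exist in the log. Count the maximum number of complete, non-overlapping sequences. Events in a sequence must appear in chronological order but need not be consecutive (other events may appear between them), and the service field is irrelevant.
3

To count sequences:

1. Look for pattern: REQUEST → RESPONSE
2. Greedily scan the log in chronological order, matching each sequence element in turn (ignoring service)
3. Each time the full pattern completes, increment the count and restart matching from the next event
4. Complete non-overlapping sequences found: 3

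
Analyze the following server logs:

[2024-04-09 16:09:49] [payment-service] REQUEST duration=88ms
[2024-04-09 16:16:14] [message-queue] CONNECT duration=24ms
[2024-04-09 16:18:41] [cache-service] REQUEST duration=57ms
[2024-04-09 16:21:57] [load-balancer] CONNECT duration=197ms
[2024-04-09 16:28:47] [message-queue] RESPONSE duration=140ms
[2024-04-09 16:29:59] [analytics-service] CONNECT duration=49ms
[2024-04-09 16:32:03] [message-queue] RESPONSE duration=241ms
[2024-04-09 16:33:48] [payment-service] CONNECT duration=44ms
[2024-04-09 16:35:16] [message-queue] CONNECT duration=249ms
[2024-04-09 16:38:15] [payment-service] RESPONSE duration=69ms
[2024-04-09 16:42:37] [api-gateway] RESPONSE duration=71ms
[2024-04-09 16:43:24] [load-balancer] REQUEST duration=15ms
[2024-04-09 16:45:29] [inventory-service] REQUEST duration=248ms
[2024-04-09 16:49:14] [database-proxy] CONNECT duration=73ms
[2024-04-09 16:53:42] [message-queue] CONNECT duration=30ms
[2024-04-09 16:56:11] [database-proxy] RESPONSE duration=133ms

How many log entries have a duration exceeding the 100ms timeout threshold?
6

To count timeouts:

1. Threshold: 100ms
2. Extract duration from each log entry
3. Count entries where duration > 100
4. Timeout count: 6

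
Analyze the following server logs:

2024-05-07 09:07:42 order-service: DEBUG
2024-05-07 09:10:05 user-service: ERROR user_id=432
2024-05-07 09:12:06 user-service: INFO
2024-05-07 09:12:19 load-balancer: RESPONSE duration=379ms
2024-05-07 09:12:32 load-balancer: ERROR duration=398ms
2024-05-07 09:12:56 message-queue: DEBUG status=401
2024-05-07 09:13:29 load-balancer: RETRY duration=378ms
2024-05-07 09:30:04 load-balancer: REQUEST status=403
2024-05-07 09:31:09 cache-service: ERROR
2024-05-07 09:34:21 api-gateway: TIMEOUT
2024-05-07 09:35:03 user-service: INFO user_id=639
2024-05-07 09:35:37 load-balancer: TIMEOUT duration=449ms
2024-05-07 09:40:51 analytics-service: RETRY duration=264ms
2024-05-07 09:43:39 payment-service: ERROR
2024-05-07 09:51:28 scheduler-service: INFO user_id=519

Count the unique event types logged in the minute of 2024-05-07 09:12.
4

To count unique event types:

1. Filter events in the minute starting at 2024-05-07 09:12
2. Extract event types from matching entries
3. Count unique types: 4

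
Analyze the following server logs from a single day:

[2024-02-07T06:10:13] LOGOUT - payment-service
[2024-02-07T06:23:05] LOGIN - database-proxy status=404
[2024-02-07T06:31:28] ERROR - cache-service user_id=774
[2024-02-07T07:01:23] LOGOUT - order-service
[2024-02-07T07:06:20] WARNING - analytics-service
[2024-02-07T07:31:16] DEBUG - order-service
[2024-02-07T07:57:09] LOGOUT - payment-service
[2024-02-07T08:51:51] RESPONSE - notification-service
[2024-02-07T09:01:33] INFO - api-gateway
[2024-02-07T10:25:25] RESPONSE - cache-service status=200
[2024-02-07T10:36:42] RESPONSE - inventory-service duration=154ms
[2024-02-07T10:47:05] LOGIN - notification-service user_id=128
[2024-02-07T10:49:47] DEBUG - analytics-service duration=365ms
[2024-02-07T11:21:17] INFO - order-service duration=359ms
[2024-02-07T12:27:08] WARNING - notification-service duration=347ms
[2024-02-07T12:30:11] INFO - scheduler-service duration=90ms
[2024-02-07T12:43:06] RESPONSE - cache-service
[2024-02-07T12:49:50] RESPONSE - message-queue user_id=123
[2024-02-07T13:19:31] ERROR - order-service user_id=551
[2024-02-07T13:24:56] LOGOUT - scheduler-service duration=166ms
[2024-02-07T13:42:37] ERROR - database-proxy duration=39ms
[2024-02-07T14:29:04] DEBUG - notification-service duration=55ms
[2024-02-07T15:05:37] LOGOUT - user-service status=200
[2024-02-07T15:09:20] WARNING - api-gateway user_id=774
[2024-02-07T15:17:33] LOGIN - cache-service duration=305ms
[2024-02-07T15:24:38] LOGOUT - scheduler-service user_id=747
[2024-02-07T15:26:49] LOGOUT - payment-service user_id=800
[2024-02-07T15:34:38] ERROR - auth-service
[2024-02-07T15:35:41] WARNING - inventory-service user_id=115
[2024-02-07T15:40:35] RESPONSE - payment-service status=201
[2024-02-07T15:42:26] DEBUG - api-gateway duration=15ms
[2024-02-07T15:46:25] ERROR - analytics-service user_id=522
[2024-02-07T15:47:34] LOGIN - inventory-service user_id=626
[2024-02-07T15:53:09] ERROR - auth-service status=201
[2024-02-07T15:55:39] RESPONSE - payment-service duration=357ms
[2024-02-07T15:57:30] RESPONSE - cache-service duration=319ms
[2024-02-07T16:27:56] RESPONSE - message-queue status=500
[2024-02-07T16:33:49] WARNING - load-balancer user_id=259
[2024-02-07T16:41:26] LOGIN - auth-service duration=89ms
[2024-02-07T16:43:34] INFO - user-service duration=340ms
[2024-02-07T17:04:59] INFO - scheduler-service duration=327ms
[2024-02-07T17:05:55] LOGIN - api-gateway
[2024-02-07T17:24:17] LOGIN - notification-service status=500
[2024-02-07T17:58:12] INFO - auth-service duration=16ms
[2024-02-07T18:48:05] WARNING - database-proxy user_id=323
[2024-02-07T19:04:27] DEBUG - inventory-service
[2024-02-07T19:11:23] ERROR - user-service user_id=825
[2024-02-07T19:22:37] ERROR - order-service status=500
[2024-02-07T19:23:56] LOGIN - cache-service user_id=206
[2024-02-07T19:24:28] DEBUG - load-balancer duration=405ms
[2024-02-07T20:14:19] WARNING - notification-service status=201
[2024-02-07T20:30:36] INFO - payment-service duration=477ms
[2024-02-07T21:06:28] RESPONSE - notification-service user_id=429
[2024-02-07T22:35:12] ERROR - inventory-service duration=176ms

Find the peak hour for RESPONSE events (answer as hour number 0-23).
15

To find the peak hour:

1. Group all RESPONSE events by hour
2. Count events in each hour
3. Find hour with maximum count
4. Peak hour: 15 (with 3 events)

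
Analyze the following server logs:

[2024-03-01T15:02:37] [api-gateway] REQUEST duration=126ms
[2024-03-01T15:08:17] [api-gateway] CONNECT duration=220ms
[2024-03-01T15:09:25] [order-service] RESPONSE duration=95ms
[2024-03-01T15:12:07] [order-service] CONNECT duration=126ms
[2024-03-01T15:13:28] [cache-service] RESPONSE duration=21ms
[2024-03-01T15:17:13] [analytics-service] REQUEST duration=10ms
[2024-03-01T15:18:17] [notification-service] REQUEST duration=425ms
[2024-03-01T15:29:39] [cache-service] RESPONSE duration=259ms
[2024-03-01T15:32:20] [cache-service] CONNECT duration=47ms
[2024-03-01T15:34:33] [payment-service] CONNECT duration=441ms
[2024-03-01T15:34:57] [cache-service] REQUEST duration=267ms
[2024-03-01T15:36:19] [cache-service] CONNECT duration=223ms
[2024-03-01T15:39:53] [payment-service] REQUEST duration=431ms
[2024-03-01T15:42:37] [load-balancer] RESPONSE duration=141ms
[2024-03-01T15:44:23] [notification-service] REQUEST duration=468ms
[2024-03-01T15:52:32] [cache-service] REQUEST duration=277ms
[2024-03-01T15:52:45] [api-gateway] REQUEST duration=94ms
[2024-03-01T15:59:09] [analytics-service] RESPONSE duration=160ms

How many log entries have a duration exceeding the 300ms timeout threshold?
4

To count timeouts:

1. Threshold: 300ms
2. Extract duration from each log entry
3. Count entries where duration > 300
4. Timeout count: 4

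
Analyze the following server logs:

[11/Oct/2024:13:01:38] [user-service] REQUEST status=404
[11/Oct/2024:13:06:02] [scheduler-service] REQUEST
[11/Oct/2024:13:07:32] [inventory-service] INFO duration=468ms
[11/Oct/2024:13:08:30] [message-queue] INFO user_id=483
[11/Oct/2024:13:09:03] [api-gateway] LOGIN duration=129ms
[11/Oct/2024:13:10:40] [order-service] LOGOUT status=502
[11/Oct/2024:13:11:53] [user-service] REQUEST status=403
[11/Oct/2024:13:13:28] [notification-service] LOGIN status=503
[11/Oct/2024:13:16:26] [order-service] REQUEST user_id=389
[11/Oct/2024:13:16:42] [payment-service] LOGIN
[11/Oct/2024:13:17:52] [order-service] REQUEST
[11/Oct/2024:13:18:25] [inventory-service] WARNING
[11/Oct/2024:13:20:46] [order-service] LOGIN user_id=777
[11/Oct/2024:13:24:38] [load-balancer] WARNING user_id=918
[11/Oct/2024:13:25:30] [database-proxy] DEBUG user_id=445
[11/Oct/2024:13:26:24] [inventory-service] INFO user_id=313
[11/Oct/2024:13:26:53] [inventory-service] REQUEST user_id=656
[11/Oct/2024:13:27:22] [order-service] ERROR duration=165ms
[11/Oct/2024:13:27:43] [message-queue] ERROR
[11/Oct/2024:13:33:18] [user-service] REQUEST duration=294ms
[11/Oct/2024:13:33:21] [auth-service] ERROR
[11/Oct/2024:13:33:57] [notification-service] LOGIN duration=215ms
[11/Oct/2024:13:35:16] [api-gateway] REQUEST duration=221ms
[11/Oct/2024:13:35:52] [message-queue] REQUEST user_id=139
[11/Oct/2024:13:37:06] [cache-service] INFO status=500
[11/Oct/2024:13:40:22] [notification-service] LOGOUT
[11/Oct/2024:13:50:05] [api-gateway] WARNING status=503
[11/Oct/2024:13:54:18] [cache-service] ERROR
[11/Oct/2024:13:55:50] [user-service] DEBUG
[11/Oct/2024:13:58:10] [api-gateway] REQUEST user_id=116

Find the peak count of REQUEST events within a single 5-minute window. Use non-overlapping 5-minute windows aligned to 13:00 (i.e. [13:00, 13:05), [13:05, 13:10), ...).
2

To find the burst window:

1. Divide the log period into non-overlapping 5-minute windows starting at 13:00
2. Count REQUEST events in each window
3. Find the window with maximum count
4. Maximum events in a window: 2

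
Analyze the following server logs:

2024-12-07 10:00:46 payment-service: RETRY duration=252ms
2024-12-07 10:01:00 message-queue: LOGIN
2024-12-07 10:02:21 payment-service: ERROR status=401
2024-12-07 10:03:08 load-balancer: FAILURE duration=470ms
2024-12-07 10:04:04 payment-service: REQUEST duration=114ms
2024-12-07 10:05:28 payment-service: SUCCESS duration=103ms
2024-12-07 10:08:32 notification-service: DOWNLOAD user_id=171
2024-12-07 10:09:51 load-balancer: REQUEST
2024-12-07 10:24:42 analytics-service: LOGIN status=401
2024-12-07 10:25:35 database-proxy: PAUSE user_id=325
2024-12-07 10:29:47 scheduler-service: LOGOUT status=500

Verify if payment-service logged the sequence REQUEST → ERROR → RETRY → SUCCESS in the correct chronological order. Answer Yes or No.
No

To verify sequence order:

1. Find all events in sequence REQUEST → ERROR → RETRY → SUCCESS for payment-service
2. Extract their timestamps
3. Check if timestamps are in ascending order
4. Result: No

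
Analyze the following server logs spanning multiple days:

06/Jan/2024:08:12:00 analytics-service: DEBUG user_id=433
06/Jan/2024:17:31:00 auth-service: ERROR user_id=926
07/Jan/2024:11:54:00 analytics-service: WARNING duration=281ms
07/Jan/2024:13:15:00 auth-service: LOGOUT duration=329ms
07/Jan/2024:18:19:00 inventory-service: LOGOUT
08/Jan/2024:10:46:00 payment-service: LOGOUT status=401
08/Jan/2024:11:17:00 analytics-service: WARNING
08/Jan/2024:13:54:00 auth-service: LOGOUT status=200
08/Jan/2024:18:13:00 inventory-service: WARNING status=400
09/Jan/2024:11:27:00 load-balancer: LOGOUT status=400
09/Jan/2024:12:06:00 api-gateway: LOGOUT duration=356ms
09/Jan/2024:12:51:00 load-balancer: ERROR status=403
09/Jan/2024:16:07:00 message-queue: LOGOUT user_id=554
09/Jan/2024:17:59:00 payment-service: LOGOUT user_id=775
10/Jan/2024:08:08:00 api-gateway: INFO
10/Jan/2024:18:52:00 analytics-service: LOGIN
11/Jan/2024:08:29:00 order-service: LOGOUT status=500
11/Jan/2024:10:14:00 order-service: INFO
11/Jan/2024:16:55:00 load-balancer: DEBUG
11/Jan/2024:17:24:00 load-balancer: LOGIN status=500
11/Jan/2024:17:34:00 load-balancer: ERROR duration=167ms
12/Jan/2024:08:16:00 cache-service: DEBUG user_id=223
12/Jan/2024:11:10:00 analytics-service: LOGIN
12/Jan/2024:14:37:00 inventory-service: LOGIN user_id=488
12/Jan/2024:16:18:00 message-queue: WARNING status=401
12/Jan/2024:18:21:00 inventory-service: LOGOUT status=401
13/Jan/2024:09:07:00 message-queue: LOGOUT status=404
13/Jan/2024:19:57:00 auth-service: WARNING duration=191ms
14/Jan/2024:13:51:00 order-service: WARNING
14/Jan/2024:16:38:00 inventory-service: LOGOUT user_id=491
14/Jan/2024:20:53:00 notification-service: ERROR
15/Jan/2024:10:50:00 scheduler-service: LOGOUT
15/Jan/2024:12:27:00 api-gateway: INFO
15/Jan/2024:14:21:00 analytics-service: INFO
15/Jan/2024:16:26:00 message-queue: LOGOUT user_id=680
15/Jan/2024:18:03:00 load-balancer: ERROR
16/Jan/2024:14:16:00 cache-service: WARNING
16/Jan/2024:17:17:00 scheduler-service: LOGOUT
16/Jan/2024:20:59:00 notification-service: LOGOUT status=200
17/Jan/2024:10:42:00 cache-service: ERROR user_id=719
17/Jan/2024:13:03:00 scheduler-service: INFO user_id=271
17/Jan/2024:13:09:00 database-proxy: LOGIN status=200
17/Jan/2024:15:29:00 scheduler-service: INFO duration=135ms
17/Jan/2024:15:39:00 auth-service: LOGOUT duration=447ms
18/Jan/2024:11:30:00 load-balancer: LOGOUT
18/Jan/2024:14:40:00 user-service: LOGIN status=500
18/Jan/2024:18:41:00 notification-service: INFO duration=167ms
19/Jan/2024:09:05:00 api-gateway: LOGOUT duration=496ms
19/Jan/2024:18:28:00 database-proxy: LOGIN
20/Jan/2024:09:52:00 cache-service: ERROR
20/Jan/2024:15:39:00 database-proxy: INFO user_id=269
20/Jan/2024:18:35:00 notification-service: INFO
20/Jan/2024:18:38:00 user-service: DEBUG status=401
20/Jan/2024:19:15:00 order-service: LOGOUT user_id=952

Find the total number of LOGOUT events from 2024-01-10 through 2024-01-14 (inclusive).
4

To filter by date range:

1. Date range: 2024-01-10 through 2024-01-14, both dates inclusive
2. Filter for LOGOUT events whose date falls in this range
3. Count matching events: 4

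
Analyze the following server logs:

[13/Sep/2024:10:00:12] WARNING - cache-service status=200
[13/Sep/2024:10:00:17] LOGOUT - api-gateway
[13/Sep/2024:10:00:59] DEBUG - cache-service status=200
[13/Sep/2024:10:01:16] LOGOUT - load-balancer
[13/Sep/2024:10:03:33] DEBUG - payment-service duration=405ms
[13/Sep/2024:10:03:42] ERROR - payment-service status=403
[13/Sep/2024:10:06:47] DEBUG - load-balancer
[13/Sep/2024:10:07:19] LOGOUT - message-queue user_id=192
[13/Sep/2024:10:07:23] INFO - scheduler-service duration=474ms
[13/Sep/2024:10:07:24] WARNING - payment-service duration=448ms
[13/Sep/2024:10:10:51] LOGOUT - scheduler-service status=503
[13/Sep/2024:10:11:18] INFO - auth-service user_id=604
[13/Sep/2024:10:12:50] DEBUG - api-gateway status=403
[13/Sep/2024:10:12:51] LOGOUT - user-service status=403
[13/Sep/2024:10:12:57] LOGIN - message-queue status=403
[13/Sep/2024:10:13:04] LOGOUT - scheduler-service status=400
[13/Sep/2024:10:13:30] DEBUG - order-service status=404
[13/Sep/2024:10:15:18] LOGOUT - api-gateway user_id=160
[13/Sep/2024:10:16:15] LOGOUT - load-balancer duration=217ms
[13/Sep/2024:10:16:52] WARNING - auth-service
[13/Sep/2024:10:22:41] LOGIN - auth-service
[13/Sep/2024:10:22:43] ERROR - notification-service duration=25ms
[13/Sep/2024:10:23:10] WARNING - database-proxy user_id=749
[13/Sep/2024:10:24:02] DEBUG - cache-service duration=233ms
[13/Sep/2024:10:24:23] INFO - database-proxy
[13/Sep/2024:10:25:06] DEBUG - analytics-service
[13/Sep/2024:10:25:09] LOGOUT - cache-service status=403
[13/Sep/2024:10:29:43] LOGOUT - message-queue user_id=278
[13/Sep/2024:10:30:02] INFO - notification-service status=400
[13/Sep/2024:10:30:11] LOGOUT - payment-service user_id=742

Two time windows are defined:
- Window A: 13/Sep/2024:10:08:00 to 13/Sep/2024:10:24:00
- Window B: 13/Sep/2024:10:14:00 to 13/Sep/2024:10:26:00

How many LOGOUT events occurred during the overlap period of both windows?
2

To find overlap events:

1. Window A: 13/Sep/2024:10:08:00 to 13/Sep/2024:10:24:00
2. Window B: 13/Sep/2024:10:14:00 to 13/Sep/2024:10:26:00
3. Overlap period: 13/Sep/2024:10:14:00 to 13/Sep/2024:10:24:00
4. Count LOGOUT events in overlap: 2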